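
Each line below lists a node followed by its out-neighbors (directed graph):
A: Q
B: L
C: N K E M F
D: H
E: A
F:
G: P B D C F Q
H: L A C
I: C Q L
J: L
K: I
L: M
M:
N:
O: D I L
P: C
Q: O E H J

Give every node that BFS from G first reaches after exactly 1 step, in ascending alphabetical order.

B, C, D, F, P, Q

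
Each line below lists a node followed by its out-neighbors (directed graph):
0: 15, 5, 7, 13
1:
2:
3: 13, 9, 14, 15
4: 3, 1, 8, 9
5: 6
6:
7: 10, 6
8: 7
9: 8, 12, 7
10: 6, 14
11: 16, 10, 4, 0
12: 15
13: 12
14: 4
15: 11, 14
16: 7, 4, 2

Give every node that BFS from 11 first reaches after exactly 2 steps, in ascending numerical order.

Level 0: 11
Level 1: 0, 4, 10, 16
Level 2: 1, 2, 3, 5, 6, 7, 8, 9, 13, 14, 15
Level 3: 12

1, 2, 3, 5, 6, 7, 8, 9, 13, 14, 15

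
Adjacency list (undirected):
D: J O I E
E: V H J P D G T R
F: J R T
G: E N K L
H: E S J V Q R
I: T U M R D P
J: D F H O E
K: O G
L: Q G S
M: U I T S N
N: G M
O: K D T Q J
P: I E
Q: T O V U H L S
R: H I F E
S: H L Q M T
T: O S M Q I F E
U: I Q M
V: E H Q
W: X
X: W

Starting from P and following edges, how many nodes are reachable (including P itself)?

19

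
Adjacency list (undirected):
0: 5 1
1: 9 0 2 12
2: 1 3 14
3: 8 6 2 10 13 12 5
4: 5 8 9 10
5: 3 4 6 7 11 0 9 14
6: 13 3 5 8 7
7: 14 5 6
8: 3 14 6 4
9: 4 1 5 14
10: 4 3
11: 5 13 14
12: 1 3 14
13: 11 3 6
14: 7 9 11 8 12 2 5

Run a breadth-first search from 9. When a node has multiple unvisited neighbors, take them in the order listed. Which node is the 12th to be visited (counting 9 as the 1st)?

6

Visit 9; enqueue 4, 1, 5, 14 → queue [4, 1, 5, 14]
Visit 4; enqueue 8, 10 → queue [1, 5, 14, 8, 10]
Visit 1; enqueue 0, 2, 12 → queue [5, 14, 8, 10, 0, 2, 12]
Visit 5; enqueue 3, 6, 7, 11 → queue [14, 8, 10, 0, 2, 12, 3, 6, 7, 11]
Visit 14 → queue [8, 10, 0, 2, 12, 3, 6, 7, 11]
Visit 8 → queue [10, 0, 2, 12, 3, 6, 7, 11]
Visit 10 → queue [0, 2, 12, 3, 6, 7, 11]
Visit 0 → queue [2, 12, 3, 6, 7, 11]
Visit 2 → queue [12, 3, 6, 7, 11]
Visit 12 → queue [3, 6, 7, 11]
Visit 3; enqueue 13 → queue [6, 7, 11, 13]
Visit 6 → queue [7, 11, 13]
Visit 7 → queue [11, 13]
Visit 11 → queue [13]
Visit 13 → queue []

Visit order: 9, 4, 1, 5, 14, 8, 10, 0, 2, 12, 3, 6, 7, 11, 13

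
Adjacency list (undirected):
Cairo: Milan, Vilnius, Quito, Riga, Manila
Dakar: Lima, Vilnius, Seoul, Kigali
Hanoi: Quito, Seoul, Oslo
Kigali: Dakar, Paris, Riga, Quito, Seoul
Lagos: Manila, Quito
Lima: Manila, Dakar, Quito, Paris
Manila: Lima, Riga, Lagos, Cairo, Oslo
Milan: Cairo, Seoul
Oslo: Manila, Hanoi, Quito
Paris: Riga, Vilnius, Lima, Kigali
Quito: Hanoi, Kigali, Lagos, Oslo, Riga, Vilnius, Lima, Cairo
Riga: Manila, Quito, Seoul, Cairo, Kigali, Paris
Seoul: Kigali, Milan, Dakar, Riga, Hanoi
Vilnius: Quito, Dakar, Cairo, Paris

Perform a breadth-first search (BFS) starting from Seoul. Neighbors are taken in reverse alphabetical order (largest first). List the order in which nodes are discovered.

Seoul, Riga, Milan, Kigali, Hanoi, Dakar, Quito, Paris, Manila, Cairo, Oslo, Vilnius, Lima, Lagos

Visit Seoul; enqueue Riga, Milan, Kigali, Hanoi, Dakar → queue [Riga, Milan, Kigali, Hanoi, Dakar]
Visit Riga; enqueue Quito, Paris, Manila, Cairo → queue [Milan, Kigali, Hanoi, Dakar, Quito, Paris, Manila, Cairo]
Visit Milan → queue [Kigali, Hanoi, Dakar, Quito, Paris, Manila, Cairo]
Visit Kigali → queue [Hanoi, Dakar, Quito, Paris, Manila, Cairo]
Visit Hanoi; enqueue Oslo → queue [Dakar, Quito, Paris, Manila, Cairo, Oslo]
Visit Dakar; enqueue Vilnius, Lima → queue [Quito, Paris, Manila, Cairo, Oslo, Vilnius, Lima]
Visit Quito; enqueue Lagos → queue [Paris, Manila, Cairo, Oslo, Vilnius, Lima, Lagos]
Visit Paris → queue [Manila, Cairo, Oslo, Vilnius, Lima, Lagos]
Visit Manila → queue [Cairo, Oslo, Vilnius, Lima, Lagos]
Visit Cairo → queue [Oslo, Vilnius, Lima, Lagos]
Visit Oslo → queue [Vilnius, Lima, Lagos]
Visit Vilnius → queue [Lima, Lagos]
Visit Lima → queue [Lagos]
Visit Lagos → queue []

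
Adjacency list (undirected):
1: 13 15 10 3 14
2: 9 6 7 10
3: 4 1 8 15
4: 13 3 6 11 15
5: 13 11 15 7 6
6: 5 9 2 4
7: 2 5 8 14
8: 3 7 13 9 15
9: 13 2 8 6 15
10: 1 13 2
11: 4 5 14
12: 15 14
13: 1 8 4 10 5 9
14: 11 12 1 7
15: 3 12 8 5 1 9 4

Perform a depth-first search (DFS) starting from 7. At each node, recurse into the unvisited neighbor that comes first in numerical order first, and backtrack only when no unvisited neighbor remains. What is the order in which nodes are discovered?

Visit 7
7 → 2
2 → 6
6 → 4
4 → 3
3 → 1
1 → 10
10 → 13
13 → 5
5 → 11
11 → 14
14 → 12
12 → 15
15 → 8
8 → 9

7 → 2 → 6 → 4 → 3 → 1 → 10 → 13 → 5 → 11 → 14 → 12 → 15 → 8 → 9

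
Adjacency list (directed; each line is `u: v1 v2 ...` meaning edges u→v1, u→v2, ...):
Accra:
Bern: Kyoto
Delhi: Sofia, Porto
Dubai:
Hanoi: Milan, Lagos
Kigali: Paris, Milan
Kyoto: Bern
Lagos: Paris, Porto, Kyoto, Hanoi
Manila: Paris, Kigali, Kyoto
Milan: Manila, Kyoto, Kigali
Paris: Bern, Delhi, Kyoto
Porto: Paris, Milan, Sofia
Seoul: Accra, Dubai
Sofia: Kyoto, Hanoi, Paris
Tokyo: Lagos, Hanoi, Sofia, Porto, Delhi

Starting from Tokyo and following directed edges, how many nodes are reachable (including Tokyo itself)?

12

BFS from Tokyo visits: Tokyo, Delhi, Hanoi, Lagos, Porto, Sofia, Milan, Kyoto, Paris, Kigali, Manila, Bern
Reachable nodes: 12 of 15 total.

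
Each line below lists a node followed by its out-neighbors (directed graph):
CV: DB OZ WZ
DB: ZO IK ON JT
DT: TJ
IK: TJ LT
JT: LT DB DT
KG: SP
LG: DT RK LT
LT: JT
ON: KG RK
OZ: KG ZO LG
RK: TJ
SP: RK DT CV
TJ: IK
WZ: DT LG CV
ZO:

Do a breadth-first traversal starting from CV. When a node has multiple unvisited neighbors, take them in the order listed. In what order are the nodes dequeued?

CV DB OZ WZ ZO IK ON JT KG LG DT TJ LT RK SP

Visit CV; enqueue DB, OZ, WZ → queue [DB, OZ, WZ]
Visit DB; enqueue ZO, IK, ON, JT → queue [OZ, WZ, ZO, IK, ON, JT]
Visit OZ; enqueue KG, LG → queue [WZ, ZO, IK, ON, JT, KG, LG]
Visit WZ; enqueue DT → queue [ZO, IK, ON, JT, KG, LG, DT]
Visit ZO → queue [IK, ON, JT, KG, LG, DT]
Visit IK; enqueue TJ, LT → queue [ON, JT, KG, LG, DT, TJ, LT]
Visit ON; enqueue RK → queue [JT, KG, LG, DT, TJ, LT, RK]
Visit JT → queue [KG, LG, DT, TJ, LT, RK]
Visit KG; enqueue SP → queue [LG, DT, TJ, LT, RK, SP]
Visit LG → queue [DT, TJ, LT, RK, SP]
Visit DT → queue [TJ, LT, RK, SP]
Visit TJ → queue [LT, RK, SP]
Visit LT → queue [RK, SP]
Visit RK → queue [SP]
Visit SP → queue []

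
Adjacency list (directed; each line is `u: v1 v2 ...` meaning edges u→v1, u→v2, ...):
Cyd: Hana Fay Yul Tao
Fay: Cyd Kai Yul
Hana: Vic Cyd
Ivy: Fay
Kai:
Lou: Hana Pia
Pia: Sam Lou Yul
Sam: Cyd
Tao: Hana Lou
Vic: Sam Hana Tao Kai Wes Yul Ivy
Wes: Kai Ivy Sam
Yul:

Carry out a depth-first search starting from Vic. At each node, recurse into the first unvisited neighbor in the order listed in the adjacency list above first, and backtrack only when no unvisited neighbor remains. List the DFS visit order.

Vic -> Sam -> Cyd -> Hana -> Fay -> Kai -> Yul -> Tao -> Lou -> Pia -> Wes -> Ivy

Visit Vic
Vic → Sam
Sam → Cyd
Cyd → Hana
Cyd → Fay
Fay → Kai
Fay → Yul
Cyd → Tao
Tao → Lou
Lou → Pia
Vic → Wes
Wes → Ivy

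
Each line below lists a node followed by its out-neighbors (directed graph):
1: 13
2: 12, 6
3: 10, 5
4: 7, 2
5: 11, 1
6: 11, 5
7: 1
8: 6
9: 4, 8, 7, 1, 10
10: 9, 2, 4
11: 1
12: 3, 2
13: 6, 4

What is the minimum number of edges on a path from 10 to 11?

Level 0: 10
Level 1: 2, 4, 9
Level 2: 1, 6, 7, 8, 12
Level 3: 3, 5, 11, 13
11 first appears at level 3.

3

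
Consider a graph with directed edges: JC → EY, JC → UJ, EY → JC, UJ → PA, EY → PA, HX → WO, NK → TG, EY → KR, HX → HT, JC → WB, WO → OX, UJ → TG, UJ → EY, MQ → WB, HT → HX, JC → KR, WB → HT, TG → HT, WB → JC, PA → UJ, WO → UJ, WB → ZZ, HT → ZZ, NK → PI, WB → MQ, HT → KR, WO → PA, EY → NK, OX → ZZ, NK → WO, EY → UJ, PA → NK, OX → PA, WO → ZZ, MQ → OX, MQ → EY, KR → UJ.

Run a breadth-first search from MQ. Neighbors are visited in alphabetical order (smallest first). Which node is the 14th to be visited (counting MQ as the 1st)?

Visit MQ; enqueue EY, OX, WB → queue [EY, OX, WB]
Visit EY; enqueue JC, KR, NK, PA, UJ → queue [OX, WB, JC, KR, NK, PA, UJ]
Visit OX; enqueue ZZ → queue [WB, JC, KR, NK, PA, UJ, ZZ]
Visit WB; enqueue HT → queue [JC, KR, NK, PA, UJ, ZZ, HT]
Visit JC → queue [KR, NK, PA, UJ, ZZ, HT]
Visit KR → queue [NK, PA, UJ, ZZ, HT]
Visit NK; enqueue PI, TG, WO → queue [PA, UJ, ZZ, HT, PI, TG, WO]
Visit PA → queue [UJ, ZZ, HT, PI, TG, WO]
Visit UJ → queue [ZZ, HT, PI, TG, WO]
Visit ZZ → queue [HT, PI, TG, WO]
Visit HT; enqueue HX → queue [PI, TG, WO, HX]
Visit PI → queue [TG, WO, HX]
Visit TG → queue [WO, HX]
Visit WO → queue [HX]
Visit HX → queue []

Visit order: MQ, EY, OX, WB, JC, KR, NK, PA, UJ, ZZ, HT, PI, TG, WO, HX

WO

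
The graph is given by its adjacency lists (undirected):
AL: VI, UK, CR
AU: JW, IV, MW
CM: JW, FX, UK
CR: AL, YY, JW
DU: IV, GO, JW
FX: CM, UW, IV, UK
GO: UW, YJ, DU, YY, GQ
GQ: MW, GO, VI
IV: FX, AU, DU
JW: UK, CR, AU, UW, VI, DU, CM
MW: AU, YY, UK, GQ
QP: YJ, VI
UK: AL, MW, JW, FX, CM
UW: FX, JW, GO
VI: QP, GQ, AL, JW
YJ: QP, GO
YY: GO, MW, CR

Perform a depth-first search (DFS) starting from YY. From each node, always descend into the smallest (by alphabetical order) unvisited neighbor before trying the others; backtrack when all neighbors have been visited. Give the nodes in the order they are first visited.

YY → CR → AL → UK → CM → FX → IV → AU → JW → DU → GO → GQ → MW → VI → QP → YJ → UW

Visit YY
YY → CR
CR → AL
AL → UK
UK → CM
CM → FX
FX → IV
IV → AU
AU → JW
JW → DU
DU → GO
GO → GQ
GQ → MW
GQ → VI
VI → QP
QP → YJ
GO → UW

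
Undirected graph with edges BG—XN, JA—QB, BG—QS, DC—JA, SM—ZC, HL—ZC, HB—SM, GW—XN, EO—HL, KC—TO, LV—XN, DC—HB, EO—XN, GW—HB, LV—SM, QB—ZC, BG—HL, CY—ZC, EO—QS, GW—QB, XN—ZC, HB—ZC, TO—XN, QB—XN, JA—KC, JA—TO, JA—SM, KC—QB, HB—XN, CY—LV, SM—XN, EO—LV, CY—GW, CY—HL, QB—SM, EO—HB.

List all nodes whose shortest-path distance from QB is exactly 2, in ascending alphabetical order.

BG, CY, DC, EO, HB, HL, LV, TO

Level 0: QB
Level 1: GW, JA, KC, SM, XN, ZC
Level 2: BG, CY, DC, EO, HB, HL, LV, TO
Level 3: QS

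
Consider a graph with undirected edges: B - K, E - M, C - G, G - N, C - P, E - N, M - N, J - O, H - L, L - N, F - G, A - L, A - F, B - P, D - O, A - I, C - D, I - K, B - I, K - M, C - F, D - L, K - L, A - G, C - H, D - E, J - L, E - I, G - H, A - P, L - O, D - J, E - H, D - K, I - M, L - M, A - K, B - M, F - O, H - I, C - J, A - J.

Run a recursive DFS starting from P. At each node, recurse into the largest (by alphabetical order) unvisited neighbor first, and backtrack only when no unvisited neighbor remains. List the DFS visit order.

Visit P
P → C
C → J
J → O
O → L
L → N
N → M
M → K
K → I
I → H
H → G
G → F
F → A
H → E
E → D
I → B

P, C, J, O, L, N, M, K, I, H, G, F, A, E, D, B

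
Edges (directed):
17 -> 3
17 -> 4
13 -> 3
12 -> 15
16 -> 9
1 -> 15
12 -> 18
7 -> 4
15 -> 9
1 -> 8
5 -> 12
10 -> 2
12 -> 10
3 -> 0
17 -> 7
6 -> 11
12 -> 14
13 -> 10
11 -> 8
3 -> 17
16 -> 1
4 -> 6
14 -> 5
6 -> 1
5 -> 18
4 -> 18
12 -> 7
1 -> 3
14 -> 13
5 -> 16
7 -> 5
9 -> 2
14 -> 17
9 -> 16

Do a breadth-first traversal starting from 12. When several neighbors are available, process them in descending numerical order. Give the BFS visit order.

Visit 12; enqueue 18, 15, 14, 10, 7 → queue [18, 15, 14, 10, 7]
Visit 18 → queue [15, 14, 10, 7]
Visit 15; enqueue 9 → queue [14, 10, 7, 9]
Visit 14; enqueue 17, 13, 5 → queue [10, 7, 9, 17, 13, 5]
Visit 10; enqueue 2 → queue [7, 9, 17, 13, 5, 2]
Visit 7; enqueue 4 → queue [9, 17, 13, 5, 2, 4]
Visit 9; enqueue 16 → queue [17, 13, 5, 2, 4, 16]
Visit 17; enqueue 3 → queue [13, 5, 2, 4, 16, 3]
Visit 13 → queue [5, 2, 4, 16, 3]
Visit 5 → queue [2, 4, 16, 3]
Visit 2 → queue [4, 16, 3]
Visit 4; enqueue 6 → queue [16, 3, 6]
Visit 16; enqueue 1 → queue [3, 6, 1]
Visit 3; enqueue 0 → queue [6, 1, 0]
Visit 6; enqueue 11 → queue [1, 0, 11]
Visit 1; enqueue 8 → queue [0, 11, 8]
Visit 0 → queue [11, 8]
Visit 11 → queue [8]
Visit 8 → queue []

12 → 18 → 15 → 14 → 10 → 7 → 9 → 17 → 13 → 5 → 2 → 4 → 16 → 3 → 6 → 1 → 0 → 11 → 8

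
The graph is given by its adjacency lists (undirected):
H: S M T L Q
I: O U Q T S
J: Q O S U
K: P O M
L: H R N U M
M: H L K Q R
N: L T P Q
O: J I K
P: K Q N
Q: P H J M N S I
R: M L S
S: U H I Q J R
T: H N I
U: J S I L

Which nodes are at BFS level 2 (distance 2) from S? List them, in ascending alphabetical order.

Level 0: S
Level 1: H, I, J, Q, R, U
Level 2: L, M, N, O, P, T
Level 3: K

L, M, N, O, P, T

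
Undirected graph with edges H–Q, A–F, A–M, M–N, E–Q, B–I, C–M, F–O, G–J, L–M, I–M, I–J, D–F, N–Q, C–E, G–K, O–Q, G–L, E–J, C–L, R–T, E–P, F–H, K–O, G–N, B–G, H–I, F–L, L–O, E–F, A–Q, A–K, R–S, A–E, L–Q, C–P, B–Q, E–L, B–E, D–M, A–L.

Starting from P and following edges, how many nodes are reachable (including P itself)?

BFS from P visits: P, C, E, L, M, A, B, F, J, Q, G, O, D, I, N, K, H
Reachable nodes: 17 of 20 total.

17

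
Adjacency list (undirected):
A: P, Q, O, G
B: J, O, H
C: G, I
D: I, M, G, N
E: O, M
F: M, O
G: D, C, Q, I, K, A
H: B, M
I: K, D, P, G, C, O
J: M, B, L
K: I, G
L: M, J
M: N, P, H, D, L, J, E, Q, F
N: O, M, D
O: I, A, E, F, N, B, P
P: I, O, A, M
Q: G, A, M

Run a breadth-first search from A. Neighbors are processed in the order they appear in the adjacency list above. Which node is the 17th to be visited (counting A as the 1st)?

Visit A; enqueue P, Q, O, G → queue [P, Q, O, G]
Visit P; enqueue I, M → queue [Q, O, G, I, M]
Visit Q → queue [O, G, I, M]
Visit O; enqueue E, F, N, B → queue [G, I, M, E, F, N, B]
Visit G; enqueue D, C, K → queue [I, M, E, F, N, B, D, C, K]
Visit I → queue [M, E, F, N, B, D, C, K]
Visit M; enqueue H, L, J → queue [E, F, N, B, D, C, K, H, L, J]
Visit E → queue [F, N, B, D, C, K, H, L, J]
Visit F → queue [N, B, D, C, K, H, L, J]
Visit N → queue [B, D, C, K, H, L, J]
Visit B → queue [D, C, K, H, L, J]
Visit D → queue [C, K, H, L, J]
Visit C → queue [K, H, L, J]
Visit K → queue [H, L, J]
Visit H → queue [L, J]
Visit L → queue [J]
Visit J → queue []

Visit order: A, P, Q, O, G, I, M, E, F, N, B, D, C, K, H, L, J

J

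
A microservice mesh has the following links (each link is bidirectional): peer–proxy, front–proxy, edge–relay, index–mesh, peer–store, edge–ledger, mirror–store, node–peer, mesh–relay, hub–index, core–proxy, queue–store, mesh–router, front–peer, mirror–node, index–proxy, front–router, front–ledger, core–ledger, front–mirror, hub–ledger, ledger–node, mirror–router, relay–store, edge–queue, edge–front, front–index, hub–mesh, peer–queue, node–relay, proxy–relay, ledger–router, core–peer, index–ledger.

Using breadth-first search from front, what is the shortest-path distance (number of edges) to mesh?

2

Level 0: front
Level 1: edge, index, ledger, mirror, peer, proxy, router
Level 2: core, hub, mesh, node, queue, relay, store
mesh first appears at level 2.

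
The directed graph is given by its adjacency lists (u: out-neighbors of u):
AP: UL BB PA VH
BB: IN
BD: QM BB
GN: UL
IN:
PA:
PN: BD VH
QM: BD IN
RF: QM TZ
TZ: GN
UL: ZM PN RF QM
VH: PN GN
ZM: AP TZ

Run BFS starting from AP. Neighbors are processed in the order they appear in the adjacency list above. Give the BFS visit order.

AP UL BB PA VH ZM PN RF QM IN GN TZ BD

Visit AP; enqueue UL, BB, PA, VH → queue [UL, BB, PA, VH]
Visit UL; enqueue ZM, PN, RF, QM → queue [BB, PA, VH, ZM, PN, RF, QM]
Visit BB; enqueue IN → queue [PA, VH, ZM, PN, RF, QM, IN]
Visit PA → queue [VH, ZM, PN, RF, QM, IN]
Visit VH; enqueue GN → queue [ZM, PN, RF, QM, IN, GN]
Visit ZM; enqueue TZ → queue [PN, RF, QM, IN, GN, TZ]
Visit PN; enqueue BD → queue [RF, QM, IN, GN, TZ, BD]
Visit RF → queue [QM, IN, GN, TZ, BD]
Visit QM → queue [IN, GN, TZ, BD]
Visit IN → queue [GN, TZ, BD]
Visit GN → queue [TZ, BD]
Visit TZ → queue [BD]
Visit BD → queue []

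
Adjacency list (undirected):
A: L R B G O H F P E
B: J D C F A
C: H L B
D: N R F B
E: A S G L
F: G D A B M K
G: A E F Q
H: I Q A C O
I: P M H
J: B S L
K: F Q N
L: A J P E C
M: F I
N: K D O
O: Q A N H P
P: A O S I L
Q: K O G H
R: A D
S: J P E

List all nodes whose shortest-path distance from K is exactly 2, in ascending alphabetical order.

A, B, D, G, H, M, O

Level 0: K
Level 1: F, N, Q
Level 2: A, B, D, G, H, M, O
Level 3: C, E, I, J, L, P, R
Level 4: S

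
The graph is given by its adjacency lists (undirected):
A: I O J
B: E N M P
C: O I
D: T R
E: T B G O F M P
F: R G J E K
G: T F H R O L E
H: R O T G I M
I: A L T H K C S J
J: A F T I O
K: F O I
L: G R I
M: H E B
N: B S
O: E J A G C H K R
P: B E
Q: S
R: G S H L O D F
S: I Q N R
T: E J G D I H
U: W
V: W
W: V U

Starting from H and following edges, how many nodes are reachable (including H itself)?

BFS from H visits: H, R, O, T, G, I, M, S, L, D, F, E, J, A, C, K, B, Q, N, P
Reachable nodes: 20 of 23 total.

20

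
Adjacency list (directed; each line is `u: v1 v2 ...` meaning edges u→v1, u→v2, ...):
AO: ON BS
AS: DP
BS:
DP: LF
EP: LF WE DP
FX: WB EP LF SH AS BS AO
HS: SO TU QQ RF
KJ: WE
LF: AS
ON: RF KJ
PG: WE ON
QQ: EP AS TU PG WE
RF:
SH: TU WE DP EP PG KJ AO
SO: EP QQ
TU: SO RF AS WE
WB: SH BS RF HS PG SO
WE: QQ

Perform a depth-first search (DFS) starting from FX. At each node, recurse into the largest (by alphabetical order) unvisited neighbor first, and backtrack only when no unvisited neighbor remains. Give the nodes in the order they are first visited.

FX -> WB -> SO -> QQ -> WE -> TU -> RF -> AS -> DP -> LF -> PG -> ON -> KJ -> EP -> SH -> AO -> BS -> HS

Visit FX
FX → WB
WB → SO
SO → QQ
QQ → WE
QQ → TU
TU → RF
TU → AS
AS → DP
DP → LF
QQ → PG
PG → ON
ON → KJ
QQ → EP
WB → SH
SH → AO
AO → BS
WB → HS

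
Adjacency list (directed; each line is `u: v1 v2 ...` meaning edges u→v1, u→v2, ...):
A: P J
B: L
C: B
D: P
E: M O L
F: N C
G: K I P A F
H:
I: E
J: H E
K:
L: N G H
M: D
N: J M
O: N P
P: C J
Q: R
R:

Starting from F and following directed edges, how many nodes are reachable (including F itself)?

BFS from F visits: F, C, N, B, J, M, L, E, H, D, G, O, P, A, I, K
Reachable nodes: 16 of 18 total.

16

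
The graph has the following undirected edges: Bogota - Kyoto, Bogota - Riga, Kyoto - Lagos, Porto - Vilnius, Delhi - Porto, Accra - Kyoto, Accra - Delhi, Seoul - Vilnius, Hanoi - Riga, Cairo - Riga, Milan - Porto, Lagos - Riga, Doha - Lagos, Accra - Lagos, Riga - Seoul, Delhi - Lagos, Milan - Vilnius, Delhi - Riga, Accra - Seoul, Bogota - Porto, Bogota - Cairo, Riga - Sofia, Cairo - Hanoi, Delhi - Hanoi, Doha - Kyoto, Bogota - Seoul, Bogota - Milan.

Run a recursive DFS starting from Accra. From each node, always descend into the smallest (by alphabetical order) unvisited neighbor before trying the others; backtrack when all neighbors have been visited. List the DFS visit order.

Visit Accra
Accra → Delhi
Delhi → Hanoi
Hanoi → Cairo
Cairo → Bogota
Bogota → Kyoto
Kyoto → Doha
Doha → Lagos
Lagos → Riga
Riga → Seoul
Seoul → Vilnius
Vilnius → Milan
Milan → Porto
Riga → Sofia

Accra -> Delhi -> Hanoi -> Cairo -> Bogota -> Kyoto -> Doha -> Lagos -> Riga -> Seoul -> Vilnius -> Milan -> Porto -> Sofia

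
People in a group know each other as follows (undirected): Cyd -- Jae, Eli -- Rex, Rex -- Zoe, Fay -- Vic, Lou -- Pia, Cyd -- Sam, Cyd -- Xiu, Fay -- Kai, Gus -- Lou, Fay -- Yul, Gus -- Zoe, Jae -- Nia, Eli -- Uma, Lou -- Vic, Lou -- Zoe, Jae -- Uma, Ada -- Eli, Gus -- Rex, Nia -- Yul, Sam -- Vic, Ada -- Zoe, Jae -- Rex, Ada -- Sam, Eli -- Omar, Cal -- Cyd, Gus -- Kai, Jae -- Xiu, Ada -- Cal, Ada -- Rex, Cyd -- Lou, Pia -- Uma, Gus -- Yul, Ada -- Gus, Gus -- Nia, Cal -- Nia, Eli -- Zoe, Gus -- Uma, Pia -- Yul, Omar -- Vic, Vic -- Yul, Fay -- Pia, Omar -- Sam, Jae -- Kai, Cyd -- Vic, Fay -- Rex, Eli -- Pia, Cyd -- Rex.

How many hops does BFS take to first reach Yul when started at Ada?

2

Level 0: Ada
Level 1: Cal, Eli, Gus, Rex, Sam, Zoe
Level 2: Cyd, Fay, Jae, Kai, Lou, Nia, Omar, Pia, Uma, Vic, Yul
Level 3: Xiu
Yul first appears at level 2.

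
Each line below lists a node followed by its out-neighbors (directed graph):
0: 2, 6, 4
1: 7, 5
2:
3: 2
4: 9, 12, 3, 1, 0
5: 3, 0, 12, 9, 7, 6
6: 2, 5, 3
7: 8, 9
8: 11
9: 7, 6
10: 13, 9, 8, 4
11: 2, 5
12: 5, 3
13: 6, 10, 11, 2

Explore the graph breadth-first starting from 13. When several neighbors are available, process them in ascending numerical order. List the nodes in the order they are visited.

Visit 13; enqueue 2, 6, 10, 11 → queue [2, 6, 10, 11]
Visit 2 → queue [6, 10, 11]
Visit 6; enqueue 3, 5 → queue [10, 11, 3, 5]
Visit 10; enqueue 4, 8, 9 → queue [11, 3, 5, 4, 8, 9]
Visit 11 → queue [3, 5, 4, 8, 9]
Visit 3 → queue [5, 4, 8, 9]
Visit 5; enqueue 0, 7, 12 → queue [4, 8, 9, 0, 7, 12]
Visit 4; enqueue 1 → queue [8, 9, 0, 7, 12, 1]
Visit 8 → queue [9, 0, 7, 12, 1]
Visit 9 → queue [0, 7, 12, 1]
Visit 0 → queue [7, 12, 1]
Visit 7 → queue [12, 1]
Visit 12 → queue [1]
Visit 1 → queue []

13 → 2 → 6 → 10 → 11 → 3 → 5 → 4 → 8 → 9 → 0 → 7 → 12 → 1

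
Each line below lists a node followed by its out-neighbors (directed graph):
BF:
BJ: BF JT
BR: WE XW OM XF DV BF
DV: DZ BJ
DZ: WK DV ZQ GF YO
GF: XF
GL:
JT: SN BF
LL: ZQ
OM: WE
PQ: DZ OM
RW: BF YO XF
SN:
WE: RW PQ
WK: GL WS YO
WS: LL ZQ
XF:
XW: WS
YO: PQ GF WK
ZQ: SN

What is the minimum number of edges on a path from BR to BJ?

Level 0: BR
Level 1: BF, DV, OM, WE, XF, XW
Level 2: BJ, DZ, PQ, RW, WS
Level 3: GF, JT, LL, WK, YO, ZQ
Level 4: GL, SN
BJ first appears at level 2.

2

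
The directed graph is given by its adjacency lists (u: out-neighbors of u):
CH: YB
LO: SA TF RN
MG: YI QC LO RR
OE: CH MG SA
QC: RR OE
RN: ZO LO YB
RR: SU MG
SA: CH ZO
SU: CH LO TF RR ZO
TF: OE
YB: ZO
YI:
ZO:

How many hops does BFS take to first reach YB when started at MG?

3

Level 0: MG
Level 1: LO, QC, RR, YI
Level 2: OE, RN, SA, SU, TF
Level 3: CH, YB, ZO
YB first appears at level 3.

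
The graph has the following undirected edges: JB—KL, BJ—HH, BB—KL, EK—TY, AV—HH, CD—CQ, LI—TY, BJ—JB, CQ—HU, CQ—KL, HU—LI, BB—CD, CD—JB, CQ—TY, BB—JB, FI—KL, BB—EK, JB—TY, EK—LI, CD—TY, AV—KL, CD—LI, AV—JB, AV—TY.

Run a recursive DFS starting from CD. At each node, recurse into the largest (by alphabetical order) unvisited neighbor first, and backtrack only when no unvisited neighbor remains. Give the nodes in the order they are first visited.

Visit CD
CD → TY
TY → LI
LI → HU
HU → CQ
CQ → KL
KL → JB
JB → BJ
BJ → HH
HH → AV
JB → BB
BB → EK
KL → FI

CD -> TY -> LI -> HU -> CQ -> KL -> JB -> BJ -> HH -> AV -> BB -> EK -> FI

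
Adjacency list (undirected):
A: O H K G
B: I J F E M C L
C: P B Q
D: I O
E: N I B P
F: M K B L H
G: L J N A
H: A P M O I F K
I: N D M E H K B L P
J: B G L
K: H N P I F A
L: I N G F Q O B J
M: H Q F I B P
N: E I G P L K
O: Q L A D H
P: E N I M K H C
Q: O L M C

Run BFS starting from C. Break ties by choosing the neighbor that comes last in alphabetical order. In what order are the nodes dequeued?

C → Q → P → B → O → M → L → N → K → I → H → E → J → F → D → A → G

Visit C; enqueue Q, P, B → queue [Q, P, B]
Visit Q; enqueue O, M, L → queue [P, B, O, M, L]
Visit P; enqueue N, K, I, H, E → queue [B, O, M, L, N, K, I, H, E]
Visit B; enqueue J, F → queue [O, M, L, N, K, I, H, E, J, F]
Visit O; enqueue D, A → queue [M, L, N, K, I, H, E, J, F, D, A]
Visit M → queue [L, N, K, I, H, E, J, F, D, A]
Visit L; enqueue G → queue [N, K, I, H, E, J, F, D, A, G]
Visit N → queue [K, I, H, E, J, F, D, A, G]
Visit K → queue [I, H, E, J, F, D, A, G]
Visit I → queue [H, E, J, F, D, A, G]
Visit H → queue [E, J, F, D, A, G]
Visit E → queue [J, F, D, A, G]
Visit J → queue [F, D, A, G]
Visit F → queue [D, A, G]
Visit D → queue [A, G]
Visit A → queue [G]
Visit G → queue []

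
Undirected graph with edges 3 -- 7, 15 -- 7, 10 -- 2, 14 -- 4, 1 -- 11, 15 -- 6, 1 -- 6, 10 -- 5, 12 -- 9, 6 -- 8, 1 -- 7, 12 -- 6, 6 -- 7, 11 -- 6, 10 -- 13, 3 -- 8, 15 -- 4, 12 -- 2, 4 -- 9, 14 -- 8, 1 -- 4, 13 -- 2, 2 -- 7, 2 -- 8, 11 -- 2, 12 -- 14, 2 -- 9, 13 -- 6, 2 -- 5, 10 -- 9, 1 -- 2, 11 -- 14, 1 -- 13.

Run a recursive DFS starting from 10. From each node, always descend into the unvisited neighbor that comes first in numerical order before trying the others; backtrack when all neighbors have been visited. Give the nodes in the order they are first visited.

Visit 10
10 → 2
2 → 1
1 → 4
4 → 9
9 → 12
12 → 6
6 → 7
7 → 3
3 → 8
8 → 14
14 → 11
7 → 15
6 → 13
2 → 5

10, 2, 1, 4, 9, 12, 6, 7, 3, 8, 14, 11, 15, 13, 5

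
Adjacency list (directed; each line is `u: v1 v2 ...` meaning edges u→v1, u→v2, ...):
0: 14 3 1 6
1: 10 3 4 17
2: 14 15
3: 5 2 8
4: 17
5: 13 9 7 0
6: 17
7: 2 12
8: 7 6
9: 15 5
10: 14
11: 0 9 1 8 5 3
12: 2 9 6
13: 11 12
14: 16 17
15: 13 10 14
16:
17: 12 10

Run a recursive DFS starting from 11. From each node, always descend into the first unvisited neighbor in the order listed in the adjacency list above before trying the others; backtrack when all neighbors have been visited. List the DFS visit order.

11, 0, 14, 16, 17, 12, 2, 15, 13, 10, 9, 5, 7, 6, 3, 8, 1, 4

Visit 11
11 → 0
0 → 14
14 → 16
14 → 17
17 → 12
12 → 2
2 → 15
15 → 13
15 → 10
12 → 9
9 → 5
5 → 7
12 → 6
0 → 3
3 → 8
0 → 1
1 → 4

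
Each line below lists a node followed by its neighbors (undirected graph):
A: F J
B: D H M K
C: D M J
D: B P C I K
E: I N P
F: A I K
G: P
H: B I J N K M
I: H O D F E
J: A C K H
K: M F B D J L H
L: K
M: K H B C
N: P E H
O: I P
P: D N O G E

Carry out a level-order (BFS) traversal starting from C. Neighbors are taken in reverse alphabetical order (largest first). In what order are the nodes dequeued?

Visit C; enqueue M, J, D → queue [M, J, D]
Visit M; enqueue K, H, B → queue [J, D, K, H, B]
Visit J; enqueue A → queue [D, K, H, B, A]
Visit D; enqueue P, I → queue [K, H, B, A, P, I]
Visit K; enqueue L, F → queue [H, B, A, P, I, L, F]
Visit H; enqueue N → queue [B, A, P, I, L, F, N]
Visit B → queue [A, P, I, L, F, N]
Visit A → queue [P, I, L, F, N]
Visit P; enqueue O, G, E → queue [I, L, F, N, O, G, E]
Visit I → queue [L, F, N, O, G, E]
Visit L → queue [F, N, O, G, E]
Visit F → queue [N, O, G, E]
Visit N → queue [O, G, E]
Visit O → queue [G, E]
Visit G → queue [E]
Visit E → queue []

C → M → J → D → K → H → B → A → P → I → L → F → N → O → G → E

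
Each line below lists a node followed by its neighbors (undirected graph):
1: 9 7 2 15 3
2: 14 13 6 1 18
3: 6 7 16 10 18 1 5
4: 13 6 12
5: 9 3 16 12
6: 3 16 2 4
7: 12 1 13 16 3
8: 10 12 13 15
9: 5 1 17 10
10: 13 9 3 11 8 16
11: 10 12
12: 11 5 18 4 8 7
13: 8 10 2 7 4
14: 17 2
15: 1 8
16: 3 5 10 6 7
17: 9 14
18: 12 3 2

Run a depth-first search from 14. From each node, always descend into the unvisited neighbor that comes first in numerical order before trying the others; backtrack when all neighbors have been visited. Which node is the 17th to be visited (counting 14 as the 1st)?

Visit 14
14 → 2
2 → 1
1 → 3
3 → 5
5 → 9
9 → 10
10 → 8
8 → 12
12 → 4
4 → 6
6 → 16
16 → 7
7 → 13
12 → 11
12 → 18
8 → 15
9 → 17

Visit order: 14, 2, 1, 3, 5, 9, 10, 8, 12, 4, 6, 16, 7, 13, 11, 18, 15, 17

15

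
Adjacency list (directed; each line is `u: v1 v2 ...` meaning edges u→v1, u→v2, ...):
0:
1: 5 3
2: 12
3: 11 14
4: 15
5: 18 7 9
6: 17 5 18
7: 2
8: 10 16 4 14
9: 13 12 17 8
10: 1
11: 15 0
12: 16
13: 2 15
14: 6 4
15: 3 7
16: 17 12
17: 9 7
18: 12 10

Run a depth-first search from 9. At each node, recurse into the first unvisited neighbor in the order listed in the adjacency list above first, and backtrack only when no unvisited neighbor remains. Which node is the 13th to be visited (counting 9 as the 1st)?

6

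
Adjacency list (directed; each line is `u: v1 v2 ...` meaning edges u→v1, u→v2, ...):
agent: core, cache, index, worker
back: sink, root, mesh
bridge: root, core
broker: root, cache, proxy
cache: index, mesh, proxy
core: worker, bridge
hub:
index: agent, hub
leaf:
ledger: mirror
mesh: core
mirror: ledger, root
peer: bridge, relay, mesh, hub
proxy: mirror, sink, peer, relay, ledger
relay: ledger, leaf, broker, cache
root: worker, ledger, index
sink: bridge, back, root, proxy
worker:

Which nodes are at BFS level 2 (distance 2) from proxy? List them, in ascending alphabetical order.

back, bridge, broker, cache, hub, leaf, mesh, root

Level 0: proxy
Level 1: ledger, mirror, peer, relay, sink
Level 2: back, bridge, broker, cache, hub, leaf, mesh, root
Level 3: core, index, worker
Level 4: agent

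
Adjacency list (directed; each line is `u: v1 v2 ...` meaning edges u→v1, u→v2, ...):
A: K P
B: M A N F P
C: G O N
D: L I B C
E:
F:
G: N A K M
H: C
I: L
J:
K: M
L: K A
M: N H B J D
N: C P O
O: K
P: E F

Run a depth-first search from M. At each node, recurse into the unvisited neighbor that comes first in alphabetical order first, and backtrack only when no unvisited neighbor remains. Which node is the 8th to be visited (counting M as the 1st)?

N

Visit M
M → B
B → A
A → K
A → P
P → E
P → F
B → N
N → C
C → G
C → O
M → D
D → I
I → L
M → H
M → J

Visit order: M, B, A, K, P, E, F, N, C, G, O, D, I, L, H, J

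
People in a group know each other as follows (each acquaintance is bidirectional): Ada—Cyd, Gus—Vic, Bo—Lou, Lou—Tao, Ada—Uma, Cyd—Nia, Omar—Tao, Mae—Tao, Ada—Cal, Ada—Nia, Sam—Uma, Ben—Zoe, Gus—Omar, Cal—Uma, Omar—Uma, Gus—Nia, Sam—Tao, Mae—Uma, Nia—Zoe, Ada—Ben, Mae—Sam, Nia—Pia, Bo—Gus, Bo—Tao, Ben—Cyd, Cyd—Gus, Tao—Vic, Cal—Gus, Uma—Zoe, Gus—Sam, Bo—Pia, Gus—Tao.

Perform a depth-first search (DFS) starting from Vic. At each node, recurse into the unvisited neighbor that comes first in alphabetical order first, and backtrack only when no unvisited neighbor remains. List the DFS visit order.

Visit Vic
Vic → Gus
Gus → Bo
Bo → Lou
Lou → Tao
Tao → Mae
Mae → Sam
Sam → Uma
Uma → Ada
Ada → Ben
Ben → Cyd
Cyd → Nia
Nia → Pia
Nia → Zoe
Ada → Cal
Uma → Omar

Vic → Gus → Bo → Lou → Tao → Mae → Sam → Uma → Ada → Ben → Cyd → Nia → Pia → Zoe → Cal → Omar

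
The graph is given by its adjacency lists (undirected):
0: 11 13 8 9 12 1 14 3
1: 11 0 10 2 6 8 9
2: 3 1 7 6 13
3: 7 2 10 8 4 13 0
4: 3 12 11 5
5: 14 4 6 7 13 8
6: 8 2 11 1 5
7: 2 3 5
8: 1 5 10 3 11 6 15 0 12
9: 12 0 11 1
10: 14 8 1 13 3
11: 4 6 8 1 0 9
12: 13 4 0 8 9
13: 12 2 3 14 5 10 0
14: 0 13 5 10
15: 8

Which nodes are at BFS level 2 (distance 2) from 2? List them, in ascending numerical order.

0, 4, 5, 8, 9, 10, 11, 12, 14

Level 0: 2
Level 1: 1, 3, 6, 7, 13
Level 2: 0, 4, 5, 8, 9, 10, 11, 12, 14
Level 3: 15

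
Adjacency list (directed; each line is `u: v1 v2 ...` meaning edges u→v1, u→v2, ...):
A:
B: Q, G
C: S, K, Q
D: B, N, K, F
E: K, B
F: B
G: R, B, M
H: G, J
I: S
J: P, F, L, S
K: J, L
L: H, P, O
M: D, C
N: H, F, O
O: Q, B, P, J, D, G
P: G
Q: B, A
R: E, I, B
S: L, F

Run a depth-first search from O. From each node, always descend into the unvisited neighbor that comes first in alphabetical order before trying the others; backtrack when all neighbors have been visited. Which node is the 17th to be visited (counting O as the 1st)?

Visit O
O → B
B → G
G → M
M → C
C → K
K → J
J → F
J → L
L → H
L → P
J → S
C → Q
Q → A
M → D
D → N
G → R
R → E
R → I

Visit order: O, B, G, M, C, K, J, F, L, H, P, S, Q, A, D, N, R, E, I

R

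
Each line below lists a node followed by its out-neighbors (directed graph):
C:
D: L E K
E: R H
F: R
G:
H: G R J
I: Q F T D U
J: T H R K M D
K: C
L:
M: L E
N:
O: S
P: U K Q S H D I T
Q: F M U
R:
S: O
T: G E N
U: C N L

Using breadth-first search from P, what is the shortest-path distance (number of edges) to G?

Level 0: P
Level 1: D, H, I, K, Q, S, T, U
Level 2: C, E, F, G, J, L, M, N, O, R
G first appears at level 2.

2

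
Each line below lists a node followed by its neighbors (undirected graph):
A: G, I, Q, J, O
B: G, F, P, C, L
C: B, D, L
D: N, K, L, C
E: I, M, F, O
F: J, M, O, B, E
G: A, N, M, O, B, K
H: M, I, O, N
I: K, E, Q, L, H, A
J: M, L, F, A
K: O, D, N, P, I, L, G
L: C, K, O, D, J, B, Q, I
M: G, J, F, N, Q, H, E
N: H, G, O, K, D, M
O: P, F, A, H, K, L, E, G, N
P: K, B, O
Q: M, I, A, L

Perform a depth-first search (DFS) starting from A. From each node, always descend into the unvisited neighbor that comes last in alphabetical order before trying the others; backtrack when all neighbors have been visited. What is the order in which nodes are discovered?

Visit A
A → Q
Q → M
M → N
N → O
O → P
P → K
K → L
L → J
J → F
F → E
E → I
I → H
F → B
B → G
B → C
C → D

A -> Q -> M -> N -> O -> P -> K -> L -> J -> F -> E -> I -> H -> B -> G -> C -> D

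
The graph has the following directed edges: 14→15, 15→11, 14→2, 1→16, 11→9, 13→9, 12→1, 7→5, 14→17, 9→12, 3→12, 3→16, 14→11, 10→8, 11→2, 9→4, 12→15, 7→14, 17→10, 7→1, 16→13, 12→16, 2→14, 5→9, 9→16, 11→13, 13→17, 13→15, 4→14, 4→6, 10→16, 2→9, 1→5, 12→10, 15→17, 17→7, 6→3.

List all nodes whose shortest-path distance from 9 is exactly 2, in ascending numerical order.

1, 6, 10, 13, 14, 15

Level 0: 9
Level 1: 4, 12, 16
Level 2: 1, 6, 10, 13, 14, 15
Level 3: 2, 3, 5, 8, 11, 17
Level 4: 7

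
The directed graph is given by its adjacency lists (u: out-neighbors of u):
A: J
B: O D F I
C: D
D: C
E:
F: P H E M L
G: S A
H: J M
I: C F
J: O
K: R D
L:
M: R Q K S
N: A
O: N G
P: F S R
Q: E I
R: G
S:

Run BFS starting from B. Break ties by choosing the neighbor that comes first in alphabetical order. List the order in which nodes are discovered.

B → D → F → I → O → C → E → H → L → M → P → G → N → J → K → Q → R → S → A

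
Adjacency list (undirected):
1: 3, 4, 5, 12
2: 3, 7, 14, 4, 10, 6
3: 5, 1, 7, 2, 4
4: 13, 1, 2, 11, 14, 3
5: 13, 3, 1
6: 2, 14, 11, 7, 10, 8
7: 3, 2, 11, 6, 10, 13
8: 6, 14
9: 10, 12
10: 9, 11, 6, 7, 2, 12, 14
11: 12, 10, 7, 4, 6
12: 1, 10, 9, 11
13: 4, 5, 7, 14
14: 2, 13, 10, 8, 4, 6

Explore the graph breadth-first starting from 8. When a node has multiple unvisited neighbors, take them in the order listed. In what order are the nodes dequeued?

Visit 8; enqueue 6, 14 → queue [6, 14]
Visit 6; enqueue 2, 11, 7, 10 → queue [14, 2, 11, 7, 10]
Visit 14; enqueue 13, 4 → queue [2, 11, 7, 10, 13, 4]
Visit 2; enqueue 3 → queue [11, 7, 10, 13, 4, 3]
Visit 11; enqueue 12 → queue [7, 10, 13, 4, 3, 12]
Visit 7 → queue [10, 13, 4, 3, 12]
Visit 10; enqueue 9 → queue [13, 4, 3, 12, 9]
Visit 13; enqueue 5 → queue [4, 3, 12, 9, 5]
Visit 4; enqueue 1 → queue [3, 12, 9, 5, 1]
Visit 3 → queue [12, 9, 5, 1]
Visit 12 → queue [9, 5, 1]
Visit 9 → queue [5, 1]
Visit 5 → queue [1]
Visit 1 → queue []

8, 6, 14, 2, 11, 7, 10, 13, 4, 3, 12, 9, 5, 1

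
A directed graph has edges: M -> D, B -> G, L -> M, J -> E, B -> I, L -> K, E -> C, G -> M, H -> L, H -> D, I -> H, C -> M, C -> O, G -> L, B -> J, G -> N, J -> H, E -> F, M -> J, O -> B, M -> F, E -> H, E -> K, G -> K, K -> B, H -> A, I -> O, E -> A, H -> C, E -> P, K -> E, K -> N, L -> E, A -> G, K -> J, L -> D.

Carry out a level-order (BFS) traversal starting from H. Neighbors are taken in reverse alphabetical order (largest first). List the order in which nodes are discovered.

H → L → D → C → A → M → K → E → O → G → J → F → N → B → P → I

Visit H; enqueue L, D, C, A → queue [L, D, C, A]
Visit L; enqueue M, K, E → queue [D, C, A, M, K, E]
Visit D → queue [C, A, M, K, E]
Visit C; enqueue O → queue [A, M, K, E, O]
Visit A; enqueue G → queue [M, K, E, O, G]
Visit M; enqueue J, F → queue [K, E, O, G, J, F]
Visit K; enqueue N, B → queue [E, O, G, J, F, N, B]
Visit E; enqueue P → queue [O, G, J, F, N, B, P]
Visit O → queue [G, J, F, N, B, P]
Visit G → queue [J, F, N, B, P]
Visit J → queue [F, N, B, P]
Visit F → queue [N, B, P]
Visit N → queue [B, P]
Visit B; enqueue I → queue [P, I]
Visit P → queue [I]
Visit I → queue []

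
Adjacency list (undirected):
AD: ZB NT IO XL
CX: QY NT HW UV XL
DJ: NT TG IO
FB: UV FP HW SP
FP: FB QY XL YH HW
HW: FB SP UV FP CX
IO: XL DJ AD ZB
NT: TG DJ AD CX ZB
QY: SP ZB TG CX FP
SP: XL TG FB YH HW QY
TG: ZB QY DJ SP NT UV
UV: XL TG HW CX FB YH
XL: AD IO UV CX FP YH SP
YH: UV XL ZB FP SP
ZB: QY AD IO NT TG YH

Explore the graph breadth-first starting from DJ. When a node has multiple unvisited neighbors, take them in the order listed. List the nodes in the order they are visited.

DJ NT TG IO AD CX ZB QY SP UV XL HW YH FP FB

Visit DJ; enqueue NT, TG, IO → queue [NT, TG, IO]
Visit NT; enqueue AD, CX, ZB → queue [TG, IO, AD, CX, ZB]
Visit TG; enqueue QY, SP, UV → queue [IO, AD, CX, ZB, QY, SP, UV]
Visit IO; enqueue XL → queue [AD, CX, ZB, QY, SP, UV, XL]
Visit AD → queue [CX, ZB, QY, SP, UV, XL]
Visit CX; enqueue HW → queue [ZB, QY, SP, UV, XL, HW]
Visit ZB; enqueue YH → queue [QY, SP, UV, XL, HW, YH]
Visit QY; enqueue FP → queue [SP, UV, XL, HW, YH, FP]
Visit SP; enqueue FB → queue [UV, XL, HW, YH, FP, FB]
Visit UV → queue [XL, HW, YH, FP, FB]
Visit XL → queue [HW, YH, FP, FB]
Visit HW → queue [YH, FP, FB]
Visit YH → queue [FP, FB]
Visit FP → queue [FB]
Visit FB → queue []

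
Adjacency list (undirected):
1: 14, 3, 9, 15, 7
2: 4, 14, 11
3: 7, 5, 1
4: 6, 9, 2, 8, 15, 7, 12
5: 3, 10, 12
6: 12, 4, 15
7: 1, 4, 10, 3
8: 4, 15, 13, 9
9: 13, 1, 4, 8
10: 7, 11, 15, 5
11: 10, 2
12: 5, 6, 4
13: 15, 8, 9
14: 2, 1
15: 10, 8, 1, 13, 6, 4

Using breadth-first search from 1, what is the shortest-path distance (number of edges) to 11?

3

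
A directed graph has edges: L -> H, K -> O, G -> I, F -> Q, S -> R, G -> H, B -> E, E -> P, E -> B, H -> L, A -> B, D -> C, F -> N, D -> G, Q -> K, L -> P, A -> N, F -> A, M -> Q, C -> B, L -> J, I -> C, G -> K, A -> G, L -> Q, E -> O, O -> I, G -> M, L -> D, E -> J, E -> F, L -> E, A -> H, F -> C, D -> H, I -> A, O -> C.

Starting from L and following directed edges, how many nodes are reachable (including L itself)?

BFS from L visits: L, D, E, H, J, P, Q, C, G, B, F, O, K, I, M, A, N
Reachable nodes: 17 of 19 total.

17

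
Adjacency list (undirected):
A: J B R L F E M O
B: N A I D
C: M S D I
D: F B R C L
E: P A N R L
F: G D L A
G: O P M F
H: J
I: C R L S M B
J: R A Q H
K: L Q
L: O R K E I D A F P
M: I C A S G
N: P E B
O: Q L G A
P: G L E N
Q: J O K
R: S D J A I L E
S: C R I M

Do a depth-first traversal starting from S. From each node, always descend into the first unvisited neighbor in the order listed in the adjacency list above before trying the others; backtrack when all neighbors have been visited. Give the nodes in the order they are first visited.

S → C → M → I → R → D → F → G → O → Q → J → A → B → N → P → L → K → E → H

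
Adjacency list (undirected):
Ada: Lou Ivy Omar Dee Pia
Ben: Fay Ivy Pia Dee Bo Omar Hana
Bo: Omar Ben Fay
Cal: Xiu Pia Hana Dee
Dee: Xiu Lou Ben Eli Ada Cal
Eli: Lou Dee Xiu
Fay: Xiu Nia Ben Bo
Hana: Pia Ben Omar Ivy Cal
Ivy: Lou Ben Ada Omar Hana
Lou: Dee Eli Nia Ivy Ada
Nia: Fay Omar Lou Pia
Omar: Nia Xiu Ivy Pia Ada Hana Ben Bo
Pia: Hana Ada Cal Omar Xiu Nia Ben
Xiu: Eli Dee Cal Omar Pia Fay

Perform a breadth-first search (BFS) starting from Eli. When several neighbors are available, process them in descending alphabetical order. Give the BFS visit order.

Eli → Xiu → Lou → Dee → Pia → Omar → Fay → Cal → Nia → Ivy → Ada → Ben → Hana → Bo

Visit Eli; enqueue Xiu, Lou, Dee → queue [Xiu, Lou, Dee]
Visit Xiu; enqueue Pia, Omar, Fay, Cal → queue [Lou, Dee, Pia, Omar, Fay, Cal]
Visit Lou; enqueue Nia, Ivy, Ada → queue [Dee, Pia, Omar, Fay, Cal, Nia, Ivy, Ada]
Visit Dee; enqueue Ben → queue [Pia, Omar, Fay, Cal, Nia, Ivy, Ada, Ben]
Visit Pia; enqueue Hana → queue [Omar, Fay, Cal, Nia, Ivy, Ada, Ben, Hana]
Visit Omar; enqueue Bo → queue [Fay, Cal, Nia, Ivy, Ada, Ben, Hana, Bo]
Visit Fay → queue [Cal, Nia, Ivy, Ada, Ben, Hana, Bo]
Visit Cal → queue [Nia, Ivy, Ada, Ben, Hana, Bo]
Visit Nia → queue [Ivy, Ada, Ben, Hana, Bo]
Visit Ivy → queue [Ada, Ben, Hana, Bo]
Visit Ada → queue [Ben, Hana, Bo]
Visit Ben → queue [Hana, Bo]
Visit Hana → queue [Bo]
Visit Bo → queue []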